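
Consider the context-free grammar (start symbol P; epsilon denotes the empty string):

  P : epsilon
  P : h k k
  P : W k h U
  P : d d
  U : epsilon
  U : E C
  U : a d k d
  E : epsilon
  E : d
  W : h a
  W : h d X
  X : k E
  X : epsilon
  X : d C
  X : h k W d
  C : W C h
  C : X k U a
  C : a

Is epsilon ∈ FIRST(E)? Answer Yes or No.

E has an epsilon-production, so E ⇒ epsilon.

Yes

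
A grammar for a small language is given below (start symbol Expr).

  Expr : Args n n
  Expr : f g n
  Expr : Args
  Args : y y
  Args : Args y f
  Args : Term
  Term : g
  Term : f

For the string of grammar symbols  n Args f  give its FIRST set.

n is a terminal; add {n} and stop.

{ n }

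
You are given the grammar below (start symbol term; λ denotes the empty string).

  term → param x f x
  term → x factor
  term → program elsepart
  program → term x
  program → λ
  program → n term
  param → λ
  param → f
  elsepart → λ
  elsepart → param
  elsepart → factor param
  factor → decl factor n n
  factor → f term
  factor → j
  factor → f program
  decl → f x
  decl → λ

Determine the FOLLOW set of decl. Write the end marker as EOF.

In factor → decl factor n n: add FIRST(factor n n) = { f, j }.
Union: FOLLOW(decl) = { f, j }.

{ f, j }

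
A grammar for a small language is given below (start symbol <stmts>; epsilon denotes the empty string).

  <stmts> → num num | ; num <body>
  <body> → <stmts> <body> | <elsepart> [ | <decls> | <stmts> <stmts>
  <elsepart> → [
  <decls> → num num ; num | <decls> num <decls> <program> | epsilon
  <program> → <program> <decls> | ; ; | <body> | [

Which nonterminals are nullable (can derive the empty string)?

Directly nullable (have an epsilon-production): <decls>.
<program> → <program> <decls> with every symbol nullable, so <program> is nullable.
<body> → <decls> with every symbol nullable, so <body> is nullable.
No other nonterminal has a production whose RHS symbols are all nullable.

{ <body>, <decls>, <program> }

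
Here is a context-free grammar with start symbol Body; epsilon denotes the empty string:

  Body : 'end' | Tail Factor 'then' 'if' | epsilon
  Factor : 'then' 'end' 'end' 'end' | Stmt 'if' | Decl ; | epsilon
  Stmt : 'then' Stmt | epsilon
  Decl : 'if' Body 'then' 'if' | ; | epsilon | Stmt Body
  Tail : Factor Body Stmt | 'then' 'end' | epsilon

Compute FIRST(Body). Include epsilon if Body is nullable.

Body : 'end' contributes {'end'}.
From Body : Tail Factor 'then' 'if': Tail, Factor nullable, take FIRST(Tail) ∪ FIRST(Factor) ∪ {'then'} = { 'end', 'if', 'then', ; }.
Body : epsilon contributes epsilon.
Union: FIRST(Body) = { 'end', 'if', 'then', ;, epsilon }.

{ 'end', 'if', 'then', ;, epsilon }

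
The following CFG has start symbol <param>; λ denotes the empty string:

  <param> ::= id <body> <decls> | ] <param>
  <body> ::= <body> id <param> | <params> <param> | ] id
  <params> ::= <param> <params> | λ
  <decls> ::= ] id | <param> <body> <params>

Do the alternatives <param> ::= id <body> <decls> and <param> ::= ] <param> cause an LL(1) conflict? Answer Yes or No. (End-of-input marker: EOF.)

FIRST(id <body> <decls>) = { id } and FIRST(] <param>) = { ] }.
The FIRST sets are disjoint and neither alternative is nullable — no conflict.

No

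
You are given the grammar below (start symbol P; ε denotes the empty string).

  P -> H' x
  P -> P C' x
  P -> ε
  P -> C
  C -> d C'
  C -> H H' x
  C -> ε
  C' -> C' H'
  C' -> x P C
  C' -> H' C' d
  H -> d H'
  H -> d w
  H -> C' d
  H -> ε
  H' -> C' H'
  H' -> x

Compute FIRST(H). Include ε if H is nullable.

H -> d H' contributes {d}.
H -> d w contributes {d}.
From H -> C' d: add FIRST(C') = { x }.
H -> ε contributes ε.
Union: FIRST(H) = { d, x, ε }.

{ d, x, ε }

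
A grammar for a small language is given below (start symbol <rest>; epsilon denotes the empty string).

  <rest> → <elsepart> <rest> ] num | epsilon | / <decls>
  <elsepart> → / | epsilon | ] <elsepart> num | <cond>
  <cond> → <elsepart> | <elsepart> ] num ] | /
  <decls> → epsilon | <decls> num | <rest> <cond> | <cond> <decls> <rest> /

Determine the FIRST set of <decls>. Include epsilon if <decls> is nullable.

{ /, ], num, epsilon }

<decls> → epsilon contributes epsilon.
From <decls> → <decls> num: <decls> nullable, take FIRST(<decls>) ∪ {num} = { /, ], num }.
From <decls> → <rest> <cond>: <rest>, <cond> nullable, take FIRST(<rest>) ∪ FIRST(<cond>) = { /, ] }; also epsilon since the whole RHS is nullable.
From <decls> → <cond> <decls> <rest> /: <cond>, <decls>, <rest> nullable, take FIRST(<cond>) ∪ FIRST(<decls>) ∪ FIRST(<rest>) ∪ {/} = { /, ], num }.
Union: FIRST(<decls>) = { /, ], num, epsilon }.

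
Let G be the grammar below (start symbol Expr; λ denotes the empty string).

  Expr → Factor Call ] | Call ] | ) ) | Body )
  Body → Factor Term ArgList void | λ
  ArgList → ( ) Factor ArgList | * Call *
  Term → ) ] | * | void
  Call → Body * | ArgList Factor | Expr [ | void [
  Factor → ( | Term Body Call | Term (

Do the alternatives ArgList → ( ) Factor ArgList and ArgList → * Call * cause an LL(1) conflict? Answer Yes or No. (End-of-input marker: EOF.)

No

FIRST(( ) Factor ArgList) = { ( } and FIRST(* Call *) = { * }.
The FIRST sets are disjoint and neither alternative is nullable — no conflict.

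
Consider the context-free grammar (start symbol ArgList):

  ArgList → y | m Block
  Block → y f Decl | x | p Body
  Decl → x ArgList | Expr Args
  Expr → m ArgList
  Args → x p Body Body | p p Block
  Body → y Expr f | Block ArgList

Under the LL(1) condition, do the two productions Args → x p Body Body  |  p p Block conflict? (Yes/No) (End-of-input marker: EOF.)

FIRST(x p Body Body) = { x } and FIRST(p p Block) = { p }.
The FIRST sets are disjoint and neither alternative is nullable — no conflict.

No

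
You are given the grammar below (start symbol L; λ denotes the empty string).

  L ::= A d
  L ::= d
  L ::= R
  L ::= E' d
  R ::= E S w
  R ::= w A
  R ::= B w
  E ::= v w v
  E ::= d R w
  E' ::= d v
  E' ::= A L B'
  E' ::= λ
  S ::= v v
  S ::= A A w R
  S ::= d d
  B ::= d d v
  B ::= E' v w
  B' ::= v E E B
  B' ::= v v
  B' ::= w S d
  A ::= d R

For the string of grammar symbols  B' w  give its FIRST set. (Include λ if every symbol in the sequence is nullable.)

{ v, w }

Add FIRST(B') = { v, w }; B' is not nullable, stop.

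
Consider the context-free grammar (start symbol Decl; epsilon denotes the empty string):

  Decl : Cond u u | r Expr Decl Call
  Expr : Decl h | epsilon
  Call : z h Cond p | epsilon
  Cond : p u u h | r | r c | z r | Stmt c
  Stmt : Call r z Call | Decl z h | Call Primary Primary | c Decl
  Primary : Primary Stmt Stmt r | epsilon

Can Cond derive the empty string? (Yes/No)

Nullable nonterminals: Call, Expr, Primary, Stmt.
No production of Cond has an RHS whose symbols are all nullable, so Cond is not nullable.

No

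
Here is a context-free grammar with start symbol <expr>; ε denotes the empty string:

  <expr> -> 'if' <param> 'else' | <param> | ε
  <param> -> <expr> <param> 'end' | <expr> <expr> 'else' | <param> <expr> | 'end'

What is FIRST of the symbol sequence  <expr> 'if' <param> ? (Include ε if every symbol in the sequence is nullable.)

Add FIRST(<expr>)\{ε} = { 'else', 'end', 'if' }; <expr> is nullable, continue.
'if' is a terminal; add {'if'} and stop.

{ 'else', 'end', 'if' }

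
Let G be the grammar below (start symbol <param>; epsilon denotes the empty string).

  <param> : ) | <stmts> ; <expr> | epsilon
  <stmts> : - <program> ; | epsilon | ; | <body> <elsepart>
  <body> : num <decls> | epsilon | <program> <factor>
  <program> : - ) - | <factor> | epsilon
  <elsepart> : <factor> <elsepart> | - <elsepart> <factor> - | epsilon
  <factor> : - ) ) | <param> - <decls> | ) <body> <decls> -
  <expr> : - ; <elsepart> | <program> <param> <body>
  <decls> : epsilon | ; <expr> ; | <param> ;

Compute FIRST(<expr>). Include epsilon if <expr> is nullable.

<expr> : - ; <elsepart> contributes {-}.
From <expr> : <program> <param> <body>: <program>, <param>, <body> nullable, take FIRST(<program>) ∪ FIRST(<param>) ∪ FIRST(<body>) = { ), -, ;, num }; also epsilon since the whole RHS is nullable.
Union: FIRST(<expr>) = { ), -, ;, num, epsilon }.

{ ), -, ;, num, epsilon }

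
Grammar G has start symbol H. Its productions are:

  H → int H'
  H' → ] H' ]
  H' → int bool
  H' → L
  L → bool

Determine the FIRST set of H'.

H' → ] H' ] contributes {]}.
H' → int bool contributes {int}.
From H' → L: add FIRST(L) = { bool }.
Union: FIRST(H') = { ], bool, int }.

{ ], bool, int }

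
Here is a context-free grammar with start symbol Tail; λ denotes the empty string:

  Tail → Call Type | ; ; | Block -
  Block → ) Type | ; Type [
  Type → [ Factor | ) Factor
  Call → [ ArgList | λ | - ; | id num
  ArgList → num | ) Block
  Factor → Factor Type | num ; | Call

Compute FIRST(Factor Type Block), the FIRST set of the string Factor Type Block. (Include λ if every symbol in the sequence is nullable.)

{ ), -, [, id, num }

Add FIRST(Factor)\{λ} = { ), -, [, id, num }; Factor is nullable, continue.
Add FIRST(Type) = { ), [ }; Type is not nullable, stop.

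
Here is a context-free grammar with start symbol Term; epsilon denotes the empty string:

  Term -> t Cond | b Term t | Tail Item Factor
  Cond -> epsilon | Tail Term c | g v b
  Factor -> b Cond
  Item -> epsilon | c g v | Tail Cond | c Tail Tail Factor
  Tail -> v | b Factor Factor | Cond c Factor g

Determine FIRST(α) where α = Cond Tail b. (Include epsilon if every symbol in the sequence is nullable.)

{ b, c, g, v }

Add FIRST(Cond)\{epsilon} = { b, c, g, v }; Cond is nullable, continue.
Add FIRST(Tail) = { b, c, g, v }; Tail is not nullable, stop.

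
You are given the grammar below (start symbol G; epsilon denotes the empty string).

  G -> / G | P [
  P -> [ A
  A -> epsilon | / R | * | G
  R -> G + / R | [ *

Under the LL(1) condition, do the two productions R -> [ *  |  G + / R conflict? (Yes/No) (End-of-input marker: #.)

FIRST([ *) = { [ } and FIRST(G + / R) = { /, [ }.
Both contain [, so the two alternatives are not disjoint — LL(1) conflict.

Yes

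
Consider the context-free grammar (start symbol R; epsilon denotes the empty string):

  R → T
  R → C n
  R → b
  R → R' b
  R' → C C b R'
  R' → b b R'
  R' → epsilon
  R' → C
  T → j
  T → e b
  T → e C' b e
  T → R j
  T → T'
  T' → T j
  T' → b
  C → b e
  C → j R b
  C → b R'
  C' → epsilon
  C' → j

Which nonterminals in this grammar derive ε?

{ C', R' }

Directly nullable (have an epsilon-production): R', C'.
No other nonterminal has a production whose RHS symbols are all nullable.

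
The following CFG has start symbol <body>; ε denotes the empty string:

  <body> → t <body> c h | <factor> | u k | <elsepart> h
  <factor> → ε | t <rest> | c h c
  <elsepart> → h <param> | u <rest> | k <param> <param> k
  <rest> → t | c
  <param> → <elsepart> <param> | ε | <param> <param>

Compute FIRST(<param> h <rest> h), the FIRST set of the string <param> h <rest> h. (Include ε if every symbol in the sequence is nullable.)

Add FIRST(<param>)\{ε} = { h, k, u }; <param> is nullable, continue.
h is a terminal; add {h} and stop.

{ h, k, u }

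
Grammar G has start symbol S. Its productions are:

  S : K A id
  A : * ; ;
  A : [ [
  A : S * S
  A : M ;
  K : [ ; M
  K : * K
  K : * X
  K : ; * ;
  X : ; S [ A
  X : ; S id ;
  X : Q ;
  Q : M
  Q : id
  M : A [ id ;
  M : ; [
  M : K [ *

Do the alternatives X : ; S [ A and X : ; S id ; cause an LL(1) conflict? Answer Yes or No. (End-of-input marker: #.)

Yes

FIRST(; S [ A) = { ; } and FIRST(; S id ;) = { ; }.
Both contain ;, so the two alternatives are not disjoint — LL(1) conflict.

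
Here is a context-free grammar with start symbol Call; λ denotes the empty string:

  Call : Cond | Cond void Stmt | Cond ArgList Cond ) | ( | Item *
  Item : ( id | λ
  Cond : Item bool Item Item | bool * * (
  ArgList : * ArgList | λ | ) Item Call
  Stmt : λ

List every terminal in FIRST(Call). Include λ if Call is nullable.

From Call : Cond: add FIRST(Cond) = { (, bool }.
From Call : Cond void Stmt: add FIRST(Cond) = { (, bool }.
From Call : Cond ArgList Cond ): add FIRST(Cond) = { (, bool }.
Call : ( contributes {(}.
From Call : Item *: Item nullable, take FIRST(Item) ∪ {*} = { (, * }.
Union: FIRST(Call) = { (, *, bool }.

{ (, *, bool }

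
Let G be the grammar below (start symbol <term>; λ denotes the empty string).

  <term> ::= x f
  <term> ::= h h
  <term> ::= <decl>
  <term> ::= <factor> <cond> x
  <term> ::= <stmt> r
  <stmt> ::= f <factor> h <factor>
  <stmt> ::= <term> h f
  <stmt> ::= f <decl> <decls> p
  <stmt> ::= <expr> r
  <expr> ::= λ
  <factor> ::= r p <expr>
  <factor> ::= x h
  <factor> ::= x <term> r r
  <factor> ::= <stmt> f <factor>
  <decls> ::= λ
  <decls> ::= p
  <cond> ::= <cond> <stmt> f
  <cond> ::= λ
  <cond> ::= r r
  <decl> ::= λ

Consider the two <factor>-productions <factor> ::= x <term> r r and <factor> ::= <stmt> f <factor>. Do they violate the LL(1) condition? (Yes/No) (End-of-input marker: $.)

FIRST(x <term> r r) = { x } and FIRST(<stmt> f <factor>) = { f, h, r, x }.
Both contain x, so the two alternatives are not disjoint — LL(1) conflict.

Yes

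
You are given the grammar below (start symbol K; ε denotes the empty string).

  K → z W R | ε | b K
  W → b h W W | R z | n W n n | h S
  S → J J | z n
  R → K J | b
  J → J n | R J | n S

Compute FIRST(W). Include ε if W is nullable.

W → b h W W contributes {b}.
From W → R z: add FIRST(R) = { b, n, z }.
W → n W n n contributes {n}.
W → h S contributes {h}.
Union: FIRST(W) = { b, h, n, z }.

{ b, h, n, z }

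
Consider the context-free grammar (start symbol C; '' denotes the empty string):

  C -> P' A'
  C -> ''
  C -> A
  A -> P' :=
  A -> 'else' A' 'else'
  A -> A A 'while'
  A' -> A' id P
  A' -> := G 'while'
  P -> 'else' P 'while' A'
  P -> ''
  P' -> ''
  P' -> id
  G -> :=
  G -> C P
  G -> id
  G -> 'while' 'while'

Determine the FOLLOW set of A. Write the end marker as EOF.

{ EOF, 'else', 'while', :=, id }

In C -> A: A is at the end, add FOLLOW(C) = { EOF, 'else', 'while' }.
In A -> A A 'while': add FIRST(A 'while') = { 'else', :=, id }.
In A -> A A 'while': add FIRST('while') = { 'while' }.
Union: FOLLOW(A) = { EOF, 'else', 'while', :=, id }.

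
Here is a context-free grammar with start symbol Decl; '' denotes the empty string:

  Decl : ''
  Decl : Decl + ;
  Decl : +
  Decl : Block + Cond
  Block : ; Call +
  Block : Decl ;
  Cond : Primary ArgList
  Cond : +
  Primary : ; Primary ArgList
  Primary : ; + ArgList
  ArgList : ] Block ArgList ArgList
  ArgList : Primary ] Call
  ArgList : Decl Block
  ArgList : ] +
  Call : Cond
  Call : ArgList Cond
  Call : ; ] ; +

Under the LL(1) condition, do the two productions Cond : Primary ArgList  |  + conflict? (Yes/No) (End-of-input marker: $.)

No

FIRST(Primary ArgList) = { ; } and FIRST(+) = { + }.
The FIRST sets are disjoint and neither alternative is nullable — no conflict.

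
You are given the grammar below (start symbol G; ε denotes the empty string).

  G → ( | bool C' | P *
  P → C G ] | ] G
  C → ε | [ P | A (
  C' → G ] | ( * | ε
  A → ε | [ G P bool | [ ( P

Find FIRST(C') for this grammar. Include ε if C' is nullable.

{ (, [, ], bool, ε }

From C' → G ]: add FIRST(G) = { (, [, ], bool }.
C' → ( * contributes {(}.
C' → ε contributes ε.
Union: FIRST(C') = { (, [, ], bool, ε }.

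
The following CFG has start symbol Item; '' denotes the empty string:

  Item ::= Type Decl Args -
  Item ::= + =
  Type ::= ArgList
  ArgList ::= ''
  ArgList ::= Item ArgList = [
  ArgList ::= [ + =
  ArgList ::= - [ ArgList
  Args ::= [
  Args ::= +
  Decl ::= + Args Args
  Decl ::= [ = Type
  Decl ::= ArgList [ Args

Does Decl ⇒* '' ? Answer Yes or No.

No

Nullable nonterminals: ArgList, Type.
No production of Decl has an RHS whose symbols are all nullable, so Decl is not nullable.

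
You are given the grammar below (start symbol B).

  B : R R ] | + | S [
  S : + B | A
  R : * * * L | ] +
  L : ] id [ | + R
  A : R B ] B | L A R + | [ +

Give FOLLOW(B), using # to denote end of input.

B is the start symbol, so # ∈ FOLLOW(B).
In S : + B: B is at the end, add FOLLOW(S) = { [ }.
In A : R B ] B: add FIRST(] B) = { ] }.
In A : R B ] B: B is at the end, add FOLLOW(A) = { *, [, ] }.
Union: FOLLOW(B) = { #, *, [, ] }.

{ #, *, [, ] }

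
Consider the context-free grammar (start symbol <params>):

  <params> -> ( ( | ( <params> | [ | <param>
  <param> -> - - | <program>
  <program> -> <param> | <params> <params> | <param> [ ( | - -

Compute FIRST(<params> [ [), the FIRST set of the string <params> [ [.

{ (, -, [ }

Add FIRST(<params>) = { (, -, [ }; <params> is not nullable, stop.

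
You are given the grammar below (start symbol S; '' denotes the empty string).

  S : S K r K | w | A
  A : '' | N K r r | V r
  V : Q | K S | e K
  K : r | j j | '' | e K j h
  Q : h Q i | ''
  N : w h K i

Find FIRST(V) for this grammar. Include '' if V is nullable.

From V : Q: add FIRST(Q) = { h, '' } (including '' since Q is nullable).
From V : K S: K, S nullable, take FIRST(K) ∪ FIRST(S) = { e, h, j, r, w }; also '' since the whole RHS is nullable.
V : e K contributes {e}.
Union: FIRST(V) = { e, h, j, r, w, '' }.

{ e, h, j, r, w, '' }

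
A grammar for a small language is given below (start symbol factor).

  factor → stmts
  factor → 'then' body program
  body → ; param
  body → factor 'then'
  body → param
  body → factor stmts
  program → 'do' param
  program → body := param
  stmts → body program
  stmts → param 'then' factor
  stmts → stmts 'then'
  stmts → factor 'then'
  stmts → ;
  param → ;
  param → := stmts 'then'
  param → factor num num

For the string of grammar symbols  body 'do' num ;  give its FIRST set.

{ 'then', :=, ; }

Add FIRST(body) = { 'then', :=, ; }; body is not nullable, stop.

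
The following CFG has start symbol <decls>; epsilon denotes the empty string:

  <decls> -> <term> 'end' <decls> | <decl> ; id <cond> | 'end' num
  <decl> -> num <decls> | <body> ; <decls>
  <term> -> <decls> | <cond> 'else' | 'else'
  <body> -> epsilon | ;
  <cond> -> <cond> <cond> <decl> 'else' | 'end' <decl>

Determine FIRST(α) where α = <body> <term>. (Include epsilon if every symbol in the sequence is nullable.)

{ 'else', 'end', ;, num }

Add FIRST(<body>)\{epsilon} = { ; }; <body> is nullable, continue.
Add FIRST(<term>) = { 'else', 'end', ;, num }; <term> is not nullable, stop.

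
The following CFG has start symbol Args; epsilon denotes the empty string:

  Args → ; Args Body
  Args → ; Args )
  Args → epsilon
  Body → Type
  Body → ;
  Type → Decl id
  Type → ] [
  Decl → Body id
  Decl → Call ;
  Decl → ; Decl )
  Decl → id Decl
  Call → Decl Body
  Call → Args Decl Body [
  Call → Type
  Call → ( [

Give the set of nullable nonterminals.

Directly nullable (have an epsilon-production): Args.
No other nonterminal has a production whose RHS symbols are all nullable.

{ Args }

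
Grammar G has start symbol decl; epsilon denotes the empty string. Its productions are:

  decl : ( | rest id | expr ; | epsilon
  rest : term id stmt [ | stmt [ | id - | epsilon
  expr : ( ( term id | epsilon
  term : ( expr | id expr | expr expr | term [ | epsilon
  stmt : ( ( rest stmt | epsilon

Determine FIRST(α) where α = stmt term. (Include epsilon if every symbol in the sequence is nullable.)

{ (, [, id, epsilon }

Add FIRST(stmt)\{epsilon} = { ( }; stmt is nullable, continue.
Add FIRST(term)\{epsilon} = { (, [, id }; term is nullable, continue.
Every symbol is nullable, so include epsilon.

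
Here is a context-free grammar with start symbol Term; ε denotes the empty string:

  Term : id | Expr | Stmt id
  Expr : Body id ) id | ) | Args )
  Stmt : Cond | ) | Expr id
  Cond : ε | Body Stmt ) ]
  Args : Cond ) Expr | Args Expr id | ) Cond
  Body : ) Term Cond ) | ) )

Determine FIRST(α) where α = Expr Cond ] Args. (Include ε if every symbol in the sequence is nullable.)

Add FIRST(Expr) = { ) }; Expr is not nullable, stop.

{ ) }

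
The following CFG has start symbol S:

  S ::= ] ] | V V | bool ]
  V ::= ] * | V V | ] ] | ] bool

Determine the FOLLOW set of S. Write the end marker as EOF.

{ EOF }

S is the start symbol, so EOF ∈ FOLLOW(S).
Union: FOLLOW(S) = { EOF }.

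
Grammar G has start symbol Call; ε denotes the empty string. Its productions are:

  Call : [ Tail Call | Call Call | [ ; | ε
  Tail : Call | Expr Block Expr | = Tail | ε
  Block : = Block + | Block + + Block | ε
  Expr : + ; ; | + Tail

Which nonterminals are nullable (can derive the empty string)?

Directly nullable (have an ε-production): Call, Tail, Block.
No other nonterminal has a production whose RHS symbols are all nullable.

{ Block, Call, Tail }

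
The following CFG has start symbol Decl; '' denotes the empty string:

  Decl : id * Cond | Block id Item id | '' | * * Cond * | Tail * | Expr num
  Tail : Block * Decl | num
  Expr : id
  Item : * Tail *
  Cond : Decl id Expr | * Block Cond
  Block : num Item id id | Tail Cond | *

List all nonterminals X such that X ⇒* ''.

{ Decl }

Directly nullable (have an ''-production): Decl.
No other nonterminal has a production whose RHS symbols are all nullable.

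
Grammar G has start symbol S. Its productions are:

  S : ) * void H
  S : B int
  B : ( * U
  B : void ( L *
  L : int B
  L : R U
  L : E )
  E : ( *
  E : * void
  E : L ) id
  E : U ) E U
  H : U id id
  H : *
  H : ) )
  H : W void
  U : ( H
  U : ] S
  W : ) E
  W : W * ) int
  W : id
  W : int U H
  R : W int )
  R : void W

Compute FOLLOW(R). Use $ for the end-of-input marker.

In L : R U: add FIRST(U) = { (, ] }.
Union: FOLLOW(R) = { (, ] }.

{ (, ] }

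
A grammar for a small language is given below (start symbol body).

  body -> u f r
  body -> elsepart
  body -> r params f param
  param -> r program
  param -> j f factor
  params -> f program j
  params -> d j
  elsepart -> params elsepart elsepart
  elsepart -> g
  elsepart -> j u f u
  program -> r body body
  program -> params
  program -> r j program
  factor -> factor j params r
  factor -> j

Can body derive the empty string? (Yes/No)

No

No nonterminal in this grammar is nullable.
No production of body has an RHS whose symbols are all nullable, so body is not nullable.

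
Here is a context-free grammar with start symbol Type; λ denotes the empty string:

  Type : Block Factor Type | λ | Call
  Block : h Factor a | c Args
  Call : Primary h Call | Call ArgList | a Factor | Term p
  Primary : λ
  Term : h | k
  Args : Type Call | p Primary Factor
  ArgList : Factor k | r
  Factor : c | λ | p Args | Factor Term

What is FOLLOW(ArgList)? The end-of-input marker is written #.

{ #, a, c, h, k, p, r }

In Call : Call ArgList: ArgList is at the end, add FOLLOW(Call) = { #, a, c, h, k, p, r }.
Union: FOLLOW(ArgList) = { #, a, c, h, k, p, r }.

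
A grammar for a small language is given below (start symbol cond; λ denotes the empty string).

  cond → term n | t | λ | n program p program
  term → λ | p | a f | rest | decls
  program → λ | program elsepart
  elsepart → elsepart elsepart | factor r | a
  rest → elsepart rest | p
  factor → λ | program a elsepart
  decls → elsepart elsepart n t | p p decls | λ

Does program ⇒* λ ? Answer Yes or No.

Yes

program has an λ-production, so program ⇒ λ.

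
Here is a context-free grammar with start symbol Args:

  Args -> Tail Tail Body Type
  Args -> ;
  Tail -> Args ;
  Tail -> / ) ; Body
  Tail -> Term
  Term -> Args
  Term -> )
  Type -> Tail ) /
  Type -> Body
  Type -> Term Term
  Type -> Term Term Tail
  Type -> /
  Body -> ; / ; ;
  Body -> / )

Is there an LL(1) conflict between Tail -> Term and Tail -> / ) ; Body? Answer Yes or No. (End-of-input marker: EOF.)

Yes

FIRST(Term) = { ), /, ; } and FIRST(/ ) ; Body) = { / }.
Both contain /, so the two alternatives are not disjoint — LL(1) conflict.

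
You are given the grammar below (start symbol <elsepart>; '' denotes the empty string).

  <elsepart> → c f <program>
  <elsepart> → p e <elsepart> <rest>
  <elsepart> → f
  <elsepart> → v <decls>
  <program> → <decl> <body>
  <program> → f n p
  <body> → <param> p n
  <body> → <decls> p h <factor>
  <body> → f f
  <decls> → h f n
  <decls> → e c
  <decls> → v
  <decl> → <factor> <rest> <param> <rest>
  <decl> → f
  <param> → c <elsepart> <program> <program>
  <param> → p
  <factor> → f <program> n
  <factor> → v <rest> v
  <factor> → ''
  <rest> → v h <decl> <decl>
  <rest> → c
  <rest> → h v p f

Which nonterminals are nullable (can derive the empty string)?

Directly nullable (have an ''-production): <factor>.
No other nonterminal has a production whose RHS symbols are all nullable.

{ <factor> }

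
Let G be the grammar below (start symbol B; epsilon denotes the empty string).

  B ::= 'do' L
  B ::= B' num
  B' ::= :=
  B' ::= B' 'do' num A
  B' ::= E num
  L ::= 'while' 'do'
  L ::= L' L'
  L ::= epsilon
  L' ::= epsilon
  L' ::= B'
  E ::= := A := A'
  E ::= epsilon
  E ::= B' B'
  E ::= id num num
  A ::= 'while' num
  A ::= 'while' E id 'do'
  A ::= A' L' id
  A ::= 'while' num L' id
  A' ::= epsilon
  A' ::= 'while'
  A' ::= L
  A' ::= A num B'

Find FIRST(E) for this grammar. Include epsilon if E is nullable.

{ :=, id, num, epsilon }

E ::= := A := A' contributes {:=}.
E ::= epsilon contributes epsilon.
From E ::= B' B': add FIRST(B') = { :=, id, num }.
E ::= id num num contributes {id}.
Union: FIRST(E) = { :=, id, num, epsilon }.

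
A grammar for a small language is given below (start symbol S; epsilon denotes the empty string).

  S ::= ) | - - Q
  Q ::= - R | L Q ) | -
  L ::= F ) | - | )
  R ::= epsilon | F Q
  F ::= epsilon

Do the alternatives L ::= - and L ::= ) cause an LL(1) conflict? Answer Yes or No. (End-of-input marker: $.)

FIRST(-) = { - } and FIRST()) = { ) }.
The FIRST sets are disjoint and neither alternative is nullable — no conflict.

No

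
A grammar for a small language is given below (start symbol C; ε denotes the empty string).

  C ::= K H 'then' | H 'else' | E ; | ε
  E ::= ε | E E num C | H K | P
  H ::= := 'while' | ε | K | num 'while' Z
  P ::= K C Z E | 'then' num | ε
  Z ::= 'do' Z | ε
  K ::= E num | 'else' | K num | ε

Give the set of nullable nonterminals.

{ C, E, H, K, P, Z }

Directly nullable (have an ε-production): C, E, H, P, Z, K.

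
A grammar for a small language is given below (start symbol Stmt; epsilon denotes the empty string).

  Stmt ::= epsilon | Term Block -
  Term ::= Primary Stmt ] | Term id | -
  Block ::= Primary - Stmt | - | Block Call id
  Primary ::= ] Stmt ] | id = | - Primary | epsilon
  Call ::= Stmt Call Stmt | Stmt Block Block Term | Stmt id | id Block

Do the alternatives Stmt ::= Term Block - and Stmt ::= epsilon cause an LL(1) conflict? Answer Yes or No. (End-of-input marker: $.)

Yes

FIRST(Term Block -) = { -, ], id } and FIRST(epsilon) = { epsilon }.
The second alternative is nullable and FOLLOW(Stmt) = { $, -, ], id } shares - with FIRST of the first — conflict.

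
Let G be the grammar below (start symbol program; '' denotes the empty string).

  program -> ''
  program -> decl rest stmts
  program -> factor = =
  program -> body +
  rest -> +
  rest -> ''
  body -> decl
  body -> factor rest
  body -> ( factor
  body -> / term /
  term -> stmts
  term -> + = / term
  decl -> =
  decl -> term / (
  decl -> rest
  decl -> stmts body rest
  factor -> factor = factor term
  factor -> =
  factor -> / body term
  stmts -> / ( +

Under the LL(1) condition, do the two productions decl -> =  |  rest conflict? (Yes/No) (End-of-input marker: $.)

FIRST(=) = { = } and FIRST(rest) = { +, '' }.
The second is nullable but FOLLOW(decl) = { +, / } is disjoint from FIRST of the first.

No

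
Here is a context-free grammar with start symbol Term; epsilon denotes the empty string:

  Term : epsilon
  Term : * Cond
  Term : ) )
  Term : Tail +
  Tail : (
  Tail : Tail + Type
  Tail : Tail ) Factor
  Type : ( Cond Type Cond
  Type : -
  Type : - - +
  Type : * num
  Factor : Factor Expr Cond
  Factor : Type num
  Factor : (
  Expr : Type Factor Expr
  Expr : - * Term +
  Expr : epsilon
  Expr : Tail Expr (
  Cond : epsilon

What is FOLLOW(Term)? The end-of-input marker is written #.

{ #, + }

Term is the start symbol, so # ∈ FOLLOW(Term).
In Expr : - * Term +: add FIRST(+) = { + }.
Union: FOLLOW(Term) = { #, + }.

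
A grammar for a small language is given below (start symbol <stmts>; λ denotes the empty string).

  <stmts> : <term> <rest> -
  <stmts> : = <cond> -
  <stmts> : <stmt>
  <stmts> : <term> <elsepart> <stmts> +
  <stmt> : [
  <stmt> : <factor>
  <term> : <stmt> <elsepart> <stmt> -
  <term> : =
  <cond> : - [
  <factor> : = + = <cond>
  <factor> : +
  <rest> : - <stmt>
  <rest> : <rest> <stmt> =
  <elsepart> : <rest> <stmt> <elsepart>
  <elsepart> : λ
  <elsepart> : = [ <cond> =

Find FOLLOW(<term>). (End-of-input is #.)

In <stmts> : <term> <rest> -: add FIRST(<rest> -) = { - }.
In <stmts> : <term> <elsepart> <stmts> +: add FIRST(<elsepart> <stmts> +) = { +, -, =, [ }.
Union: FOLLOW(<term>) = { +, -, =, [ }.

{ +, -, =, [ }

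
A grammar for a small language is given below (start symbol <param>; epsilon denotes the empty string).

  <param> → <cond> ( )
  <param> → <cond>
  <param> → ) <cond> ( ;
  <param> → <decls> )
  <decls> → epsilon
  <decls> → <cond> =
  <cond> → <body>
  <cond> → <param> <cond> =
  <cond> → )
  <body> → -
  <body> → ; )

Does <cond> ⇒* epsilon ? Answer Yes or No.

No

Nullable nonterminals: <decls>.
No production of <cond> has an RHS whose symbols are all nullable, so <cond> is not nullable.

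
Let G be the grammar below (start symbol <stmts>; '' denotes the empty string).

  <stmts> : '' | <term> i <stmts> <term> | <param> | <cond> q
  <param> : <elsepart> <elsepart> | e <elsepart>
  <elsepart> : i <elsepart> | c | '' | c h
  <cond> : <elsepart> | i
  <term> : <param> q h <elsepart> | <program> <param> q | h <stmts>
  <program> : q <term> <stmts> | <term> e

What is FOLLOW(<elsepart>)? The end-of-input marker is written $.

In <param> : <elsepart> <elsepart>: add FIRST(<elsepart>)\{''} = { c, i }.
  Since <elsepart> is nullable, also add FOLLOW(<param>) = { $, c, e, h, i, q }.
In <param> : <elsepart> <elsepart>: <elsepart> is at the end, add FOLLOW(<param>) = { $, c, e, h, i, q }.
In <param> : e <elsepart>: <elsepart> is at the end, add FOLLOW(<param>) = { $, c, e, h, i, q }.
In <elsepart> : i <elsepart>: <elsepart> is at the end, add FOLLOW(<elsepart>) = { $, c, e, h, i, q }.
In <cond> : <elsepart>: <elsepart> is at the end, add FOLLOW(<cond>) = { q }.
In <term> : <param> q h <elsepart>: <elsepart> is at the end, add FOLLOW(<term>) = { $, c, e, h, i, q }.
Union: FOLLOW(<elsepart>) = { $, c, e, h, i, q }.

{ $, c, e, h, i, q }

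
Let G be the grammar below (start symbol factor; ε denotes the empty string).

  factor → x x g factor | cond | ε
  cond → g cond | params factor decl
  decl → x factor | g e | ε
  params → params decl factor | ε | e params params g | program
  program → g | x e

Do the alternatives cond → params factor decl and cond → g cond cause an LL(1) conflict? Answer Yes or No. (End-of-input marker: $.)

FIRST(params factor decl) = { e, g, x, ε } and FIRST(g cond) = { g }.
Both contain g, so the two alternatives are not disjoint — LL(1) conflict.

Yes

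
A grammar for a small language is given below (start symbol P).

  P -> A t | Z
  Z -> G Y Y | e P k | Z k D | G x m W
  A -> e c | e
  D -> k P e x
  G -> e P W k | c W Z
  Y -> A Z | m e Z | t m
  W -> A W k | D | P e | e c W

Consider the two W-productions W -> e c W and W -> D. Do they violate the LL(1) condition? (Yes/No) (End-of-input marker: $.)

FIRST(e c W) = { e } and FIRST(D) = { k }.
The FIRST sets are disjoint and neither alternative is nullable — no conflict.

No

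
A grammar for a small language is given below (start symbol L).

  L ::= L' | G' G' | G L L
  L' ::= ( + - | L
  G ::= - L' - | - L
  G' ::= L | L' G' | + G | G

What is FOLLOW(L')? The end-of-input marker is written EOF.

{ EOF, (, +, - }

In L ::= L': L' is at the end, add FOLLOW(L) = { EOF, (, +, - }.
In G ::= - L' -: add FIRST(-) = { - }.
In G' ::= L' G': add FIRST(G') = { (, +, - }.
Union: FOLLOW(L') = { EOF, (, +, - }.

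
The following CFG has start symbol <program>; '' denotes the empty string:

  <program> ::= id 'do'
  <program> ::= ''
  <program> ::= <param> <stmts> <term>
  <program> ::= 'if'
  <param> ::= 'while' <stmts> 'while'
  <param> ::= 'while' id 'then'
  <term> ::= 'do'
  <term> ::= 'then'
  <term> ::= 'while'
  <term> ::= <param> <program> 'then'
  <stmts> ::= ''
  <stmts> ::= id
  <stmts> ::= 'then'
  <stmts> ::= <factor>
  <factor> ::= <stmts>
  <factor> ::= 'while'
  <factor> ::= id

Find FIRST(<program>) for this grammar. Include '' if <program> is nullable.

{ 'if', 'while', id, '' }

<program> ::= id 'do' contributes {id}.
<program> ::= '' contributes ''.
From <program> ::= <param> <stmts> <term>: add FIRST(<param>) = { 'while' }.
<program> ::= 'if' contributes {'if'}.
Union: FIRST(<program>) = { 'if', 'while', id, '' }.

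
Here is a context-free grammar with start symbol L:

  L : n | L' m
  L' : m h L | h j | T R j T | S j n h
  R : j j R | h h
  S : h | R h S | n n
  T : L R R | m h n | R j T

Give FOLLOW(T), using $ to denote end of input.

{ h, j, m }

In L' : T R j T: add FIRST(R j T) = { h, j }.
In L' : T R j T: T is at the end, add FOLLOW(L') = { m }.
In T : R j T: T is at the end, add FOLLOW(T) = { h, j, m }.
Union: FOLLOW(T) = { h, j, m }.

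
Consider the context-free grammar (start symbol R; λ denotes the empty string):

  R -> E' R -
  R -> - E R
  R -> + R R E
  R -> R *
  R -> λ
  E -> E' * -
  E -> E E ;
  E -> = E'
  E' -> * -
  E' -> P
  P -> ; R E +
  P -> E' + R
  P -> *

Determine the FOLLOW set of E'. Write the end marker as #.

{ #, *, +, -, ;, = }

In R -> E' R -: add FIRST(R -) = { *, +, -, ; }.
In E -> E' * -: add FIRST(* -) = { * }.
In E -> = E': E' is at the end, add FOLLOW(E) = { #, *, +, -, ;, = }.
In P -> E' + R: add FIRST(+ R) = { + }.
Union: FOLLOW(E') = { #, *, +, -, ;, = }.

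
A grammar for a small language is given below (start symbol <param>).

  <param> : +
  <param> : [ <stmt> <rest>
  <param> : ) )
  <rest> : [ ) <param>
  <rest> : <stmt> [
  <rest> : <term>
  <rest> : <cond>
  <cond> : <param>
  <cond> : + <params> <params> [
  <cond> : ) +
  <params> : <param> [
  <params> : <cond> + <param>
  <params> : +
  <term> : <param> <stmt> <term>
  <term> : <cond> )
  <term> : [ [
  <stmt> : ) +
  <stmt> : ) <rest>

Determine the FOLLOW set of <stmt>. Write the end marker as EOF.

{ ), +, [ }

In <param> : [ <stmt> <rest>: add FIRST(<rest>) = { ), +, [ }.
In <rest> : <stmt> [: add FIRST([) = { [ }.
In <term> : <param> <stmt> <term>: add FIRST(<term>) = { ), +, [ }.
Union: FOLLOW(<stmt>) = { ), +, [ }.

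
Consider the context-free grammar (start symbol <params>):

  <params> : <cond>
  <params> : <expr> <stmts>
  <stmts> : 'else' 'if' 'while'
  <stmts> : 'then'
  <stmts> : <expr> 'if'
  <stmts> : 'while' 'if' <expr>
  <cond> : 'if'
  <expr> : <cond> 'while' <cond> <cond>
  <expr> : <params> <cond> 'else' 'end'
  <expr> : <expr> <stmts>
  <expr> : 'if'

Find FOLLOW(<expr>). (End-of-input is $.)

{ $, 'else', 'if', 'then', 'while' }

In <params> : <expr> <stmts>: add FIRST(<stmts>) = { 'else', 'if', 'then', 'while' }.
In <stmts> : <expr> 'if': add FIRST('if') = { 'if' }.
In <stmts> : 'while' 'if' <expr>: <expr> is at the end, add FOLLOW(<stmts>) = { $, 'else', 'if', 'then', 'while' }.
In <expr> : <expr> <stmts>: add FIRST(<stmts>) = { 'else', 'if', 'then', 'while' }.
Union: FOLLOW(<expr>) = { $, 'else', 'if', 'then', 'while' }.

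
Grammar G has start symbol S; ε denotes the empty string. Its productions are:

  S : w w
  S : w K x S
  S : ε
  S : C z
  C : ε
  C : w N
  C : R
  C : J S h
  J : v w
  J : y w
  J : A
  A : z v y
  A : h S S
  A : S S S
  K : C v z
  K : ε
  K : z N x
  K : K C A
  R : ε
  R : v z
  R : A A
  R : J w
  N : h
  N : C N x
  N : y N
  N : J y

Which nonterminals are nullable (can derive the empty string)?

{ A, C, J, K, R, S }

Directly nullable (have an ε-production): S, C, K, R.
J : A with every symbol nullable, so J is nullable.
A : S S S with every symbol nullable, so A is nullable.
No other nonterminal has a production whose RHS symbols are all nullable.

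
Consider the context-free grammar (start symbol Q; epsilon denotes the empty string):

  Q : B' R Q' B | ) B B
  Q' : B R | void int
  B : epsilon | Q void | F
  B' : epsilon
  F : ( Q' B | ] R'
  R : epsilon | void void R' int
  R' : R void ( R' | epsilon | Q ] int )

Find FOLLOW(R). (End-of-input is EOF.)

In Q : B' R Q' B: add FIRST(Q' B)\{epsilon} = { (, ), ], void }.
  Since Q' B is nullable, also add FOLLOW(Q) = { EOF, ], void }.
In Q' : B R: R is at the end, add FOLLOW(Q') = { EOF, (, ), ], void }.
In R' : R void ( R': add FIRST(void ( R') = { void }.
Union: FOLLOW(R) = { EOF, (, ), ], void }.

{ EOF, (, ), ], void }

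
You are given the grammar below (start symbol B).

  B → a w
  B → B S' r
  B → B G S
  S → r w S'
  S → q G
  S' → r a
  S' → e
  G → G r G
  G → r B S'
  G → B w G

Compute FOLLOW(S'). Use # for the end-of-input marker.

In B → B S' r: add FIRST(r) = { r }.
In S → r w S': S' is at the end, add FOLLOW(S) = { #, a, e, r, w }.
In G → r B S': S' is at the end, add FOLLOW(G) = { #, a, e, q, r, w }.
Union: FOLLOW(S') = { #, a, e, q, r, w }.

{ #, a, e, q, r, w }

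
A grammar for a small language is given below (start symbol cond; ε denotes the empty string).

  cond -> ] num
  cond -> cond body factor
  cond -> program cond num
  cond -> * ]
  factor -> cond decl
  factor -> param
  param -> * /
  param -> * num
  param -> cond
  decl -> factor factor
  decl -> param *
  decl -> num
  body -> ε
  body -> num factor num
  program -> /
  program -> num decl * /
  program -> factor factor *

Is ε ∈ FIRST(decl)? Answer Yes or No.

Nullable nonterminals: body.
No production of decl has an RHS whose symbols are all nullable, so decl is not nullable.

No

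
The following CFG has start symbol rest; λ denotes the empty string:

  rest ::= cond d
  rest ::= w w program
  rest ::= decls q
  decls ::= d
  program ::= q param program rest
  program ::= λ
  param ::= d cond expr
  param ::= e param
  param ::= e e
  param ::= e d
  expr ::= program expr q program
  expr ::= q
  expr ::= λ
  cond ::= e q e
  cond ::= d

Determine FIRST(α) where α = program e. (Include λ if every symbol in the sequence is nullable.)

{ e, q }

Add FIRST(program)\{λ} = { q }; program is nullable, continue.
e is a terminal; add {e} and stop.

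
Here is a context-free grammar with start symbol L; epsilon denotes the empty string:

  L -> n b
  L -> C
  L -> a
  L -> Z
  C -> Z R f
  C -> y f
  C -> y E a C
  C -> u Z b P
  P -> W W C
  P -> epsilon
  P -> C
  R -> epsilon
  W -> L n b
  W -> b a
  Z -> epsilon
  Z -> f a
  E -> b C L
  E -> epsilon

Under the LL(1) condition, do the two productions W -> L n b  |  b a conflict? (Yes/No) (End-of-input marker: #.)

FIRST(L n b) = { a, f, n, u, y } and FIRST(b a) = { b }.
The FIRST sets are disjoint and neither alternative is nullable — no conflict.

No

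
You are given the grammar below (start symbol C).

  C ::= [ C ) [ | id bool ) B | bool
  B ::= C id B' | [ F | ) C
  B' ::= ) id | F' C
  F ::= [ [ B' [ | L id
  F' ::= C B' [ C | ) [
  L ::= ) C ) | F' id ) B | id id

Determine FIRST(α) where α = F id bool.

{ ), [, bool, id }

Add FIRST(F) = { ), [, bool, id }; F is not nullable, stop.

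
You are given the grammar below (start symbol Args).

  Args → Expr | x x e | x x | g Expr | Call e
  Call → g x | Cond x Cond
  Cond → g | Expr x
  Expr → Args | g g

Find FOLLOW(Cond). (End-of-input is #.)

{ e, x }

In Call → Cond x Cond: add FIRST(x Cond) = { x }.
In Call → Cond x Cond: Cond is at the end, add FOLLOW(Call) = { e }.
Union: FOLLOW(Cond) = { e, x }.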